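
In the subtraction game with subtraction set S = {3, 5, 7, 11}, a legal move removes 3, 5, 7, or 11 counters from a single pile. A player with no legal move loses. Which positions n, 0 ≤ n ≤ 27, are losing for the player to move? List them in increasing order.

0, 1, 2, 10, 14, 16, 18, 20, 22, 24, 26

G(0) = 0
G(1) = mex{} = 0
G(2) = mex{} = 0
G(3) = mex{0} = 1
G(4) = mex{0} = 1
G(5) = mex{0,0} = 1
G(6) = mex{1,0} = 2
G(7) = mex{1,0,0} = 2
G(8) = mex{1,1,0} = 2
G(9) = mex{2,1,0} = 3
G(10) = mex{2,1,1} = 0
G(11) = mex{2,2,1,0} = 3
G(12) = mex{3,2,1,0} = 4
G(13) = mex{0,2,2,0} = 1
G(14) = mex{3,3,2,1} = 0
G(15) = mex{4,0,2,1} = 3
G(16) = mex{1,3,3,1} = 0
G(17) = mex{0,4,0,2} = 1
G(18) = mex{3,1,3,2} = 0
G(19) = mex{0,0,4,2} = 1
G(20) = mex{1,3,1,3} = 0
G(21) = mex{0,0,0,0} = 1
G(22) = mex{1,1,3,3} = 0
G(23) = mex{0,0,0,4} = 1
G(24) = mex{1,1,1,1} = 0
G(25) = mex{0,0,0,0} = 1
G(26) = mex{1,1,1,3} = 0
G(27) = mex{0,0,0,0} = 1
P-positions are exactly the n with G(n) = 0.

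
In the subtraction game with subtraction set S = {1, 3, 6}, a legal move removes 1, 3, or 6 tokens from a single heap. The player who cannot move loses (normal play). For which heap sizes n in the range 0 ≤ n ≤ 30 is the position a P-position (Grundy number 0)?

n :  0  1  2  3  4  5  6  7  8  9 10 11 12 13 14 15 16 17 18 19 20 21 22 23 24 25 26 27 28 29 30
G :  0  1  0  1  0  1  2  3  2  0  1  0  1  0  1  2  3  2  0  1  0  1  0  1  2  3  2  0  1  0  1
P-positions are exactly the n with G(n) = 0.

0, 2, 4, 9, 11, 13, 18, 20, 22, 27, 29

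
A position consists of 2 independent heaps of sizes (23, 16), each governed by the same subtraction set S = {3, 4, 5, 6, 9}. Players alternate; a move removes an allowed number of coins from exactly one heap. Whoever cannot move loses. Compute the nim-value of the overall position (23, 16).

All heaps use S = {3, 4, 5, 6, 9}:
G(0) = 0
G(1) = mex{} = 0
G(2) = mex{} = 0
G(3) = mex{0} = 1
G(4) = mex{0,0} = 1
G(5) = mex{0,0,0} = 1
G(6) = mex{1,0,0,0} = 2
G(7) = mex{1,1,0,0} = 2
G(8) = mex{1,1,1,0} = 2
G(9) = mex{2,1,1,1,0} = 3
G(10) = mex{2,2,1,1,0} = 3
G(11) = mex{2,2,2,1,0} = 3
G(12) = mex{3,2,2,2,1} = 0
G(13) = mex{3,3,2,2,1} = 0
G(14) = mex{3,3,3,2,1} = 0
G(15) = mex{0,3,3,3,2} = 1
G(16) = mex{0,0,3,3,2} = 1
G(17) = mex{0,0,0,3,2} = 1
G(18) = mex{1,0,0,0,3} = 2
G(19) = mex{1,1,0,0,3} = 2
G(20) = mex{1,1,1,0,3} = 2
G(21) = mex{2,1,1,1,0} = 3
G(22) = mex{2,2,1,1,0} = 3
G(23) = mex{2,2,2,1,0} = 3
Heap A: G(23) = 3.
Heap B: G(16) = 1.
Combined Grundy value = 3 ⊕ 1 = 2.

2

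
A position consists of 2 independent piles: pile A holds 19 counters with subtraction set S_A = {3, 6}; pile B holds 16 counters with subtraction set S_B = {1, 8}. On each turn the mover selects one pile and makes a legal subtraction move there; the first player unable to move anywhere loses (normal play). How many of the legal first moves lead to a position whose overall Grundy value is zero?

Pile A, S = {3, 6}:
n :  0  1  2  3  4  5  6  7  8  9 10 11 12 13 14 15 16 17 18 19
G :  0  0  0  1  1  1  2  2  2  0  0  0  1  1  1  2  2  2  0  0
G_A(19) = 0.
Pile B, S = {1, 8}:
G(0) = 0
G(1) = mex{0} = 1
G(2) = mex{1} = 0
G(3) = mex{0} = 1
G(4) = mex{1} = 0
G(5) = mex{0} = 1
G(6) = mex{1} = 0
G(7) = mex{0} = 1
G(8) = mex{1,0} = 2
G(9) = mex{2,1} = 0
G(10) = mex{0,0} = 1
G(11) = mex{1,1} = 0
G(12) = mex{0,0} = 1
G(13) = mex{1,1} = 0
G(14) = mex{0,0} = 1
G(15) = mex{1,1} = 0
G(16) = mex{0,2} = 1
G_B(16) = 1.
Combined Grundy value = 0 ⊕ 1 = 1.
A winning move leaves total XOR = 0, i.e. changes one component's Grundy value g to g ⊕ X where X is the current total.
Pile A: need g' = 0⊕1 = 1. Options: 19−3→G=2, 19−6→G=1. Hits: 1.
Pile B: need g' = 1⊕1 = 0. Options: 16−1→G=0, 16−8→G=2. Hits: 1.

2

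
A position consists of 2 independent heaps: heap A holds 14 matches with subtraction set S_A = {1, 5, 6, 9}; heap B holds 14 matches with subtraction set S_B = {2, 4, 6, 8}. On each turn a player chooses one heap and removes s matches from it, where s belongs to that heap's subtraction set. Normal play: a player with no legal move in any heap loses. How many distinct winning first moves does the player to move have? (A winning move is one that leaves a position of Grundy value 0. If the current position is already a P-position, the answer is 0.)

Heap A, S = {1, 5, 6, 9}:
n :  0  1  2  3  4  5  6  7  8  9 10 11 12 13 14
G :  0  1  0  1  0  1  2  3  2  3  2  3  0  1  0
G_A(14) = 0.
Heap B, S = {2, 4, 6, 8}:
n :  0  1  2  3  4  5  6  7  8  9 10 11 12 13 14
G :  0  0  1  1  2  2  3  3  4  4  0  0  1  1  2
G_B(14) = 2.
Combined Grundy value = 0 ⊕ 2 = 2.
A winning move leaves total XOR = 0, i.e. changes one component's Grundy value g to g ⊕ X where X is the current total.
Heap A: need g' = 0⊕2 = 2. Options: 14−1→G=1, 14−5→G=3, 14−6→G=2, 14−9→G=1. Hits: 1.
Heap B: need g' = 2⊕2 = 0. Options: 14−2→G=1, 14−4→G=0, 14−6→G=4, 14−8→G=3. Hits: 1.

2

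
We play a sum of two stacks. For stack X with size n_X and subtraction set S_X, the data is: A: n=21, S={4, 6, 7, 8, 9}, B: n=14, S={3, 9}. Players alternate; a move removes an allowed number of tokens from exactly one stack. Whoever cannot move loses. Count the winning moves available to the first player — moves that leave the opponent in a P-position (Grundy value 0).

Stack A, S = {4, 6, 7, 8, 9}:
n :  0  1  2  3  4  5  6  7  8  9 10 11 12 13 14 15 16 17 18 19 20 21
G :  0  0  0  0  1  1  1  1  2  2  2  2  3  0  0  0  0  1  1  1  1  2
G_A(21) = 2.
Stack B, S = {3, 9}:
n :  0  1  2  3  4  5  6  7  8  9 10 11 12 13 14
G :  0  0  0  1  1  1  0  0  0  1  1  1  0  0  0
G_B(14) = 0.
Combined Grundy value = 2 ⊕ 0 = 2.
A winning move leaves total XOR = 0, i.e. changes one component's Grundy value g to g ⊕ X where X is the current total.
Stack A: need g' = 2⊕2 = 0. Options: 21−4→G=1, 21−6→G=0, 21−7→G=0, 21−8→G=0, 21−9→G=3. Hits: 3.
Stack B: need g' = 0⊕2 = 2. Options: 14−3→G=1, 14−9→G=1. Hits: 0.

3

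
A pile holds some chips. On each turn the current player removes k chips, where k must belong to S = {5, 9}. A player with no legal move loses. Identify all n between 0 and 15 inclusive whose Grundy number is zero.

G(0) = 0
G(1) = mex{} = 0
G(2) = mex{} = 0
G(3) = mex{} = 0
G(4) = mex{} = 0
G(5) = mex{0} = 1
G(6) = mex{0} = 1
G(7) = mex{0} = 1
G(8) = mex{0} = 1
G(9) = mex{0,0} = 1
G(10) = mex{1,0} = 2
G(11) = mex{1,0} = 2
G(12) = mex{1,0} = 2
G(13) = mex{1,0} = 2
G(14) = mex{1,1} = 0
G(15) = mex{2,1} = 0
P-positions are exactly the n with G(n) = 0.

0, 1, 2, 3, 4, 14, 15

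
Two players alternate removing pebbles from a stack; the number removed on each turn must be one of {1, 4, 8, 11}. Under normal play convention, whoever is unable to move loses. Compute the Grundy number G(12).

n :  0  1  2  3  4  5  6  7  8  9 10 11 12
G :  0  1  0  1  2  0  1  0  1  2  3  2  0

0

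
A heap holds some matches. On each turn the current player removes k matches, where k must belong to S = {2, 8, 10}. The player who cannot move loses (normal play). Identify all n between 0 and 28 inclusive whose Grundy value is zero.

0, 1, 4, 5, 16, 17, 20, 21

G(0) = 0
G(1) = mex{} = 0
G(2) = mex{0} = 1
G(3) = mex{0} = 1
G(4) = mex{1} = 0
G(5) = mex{1} = 0
G(6) = mex{0} = 1
G(7) = mex{0} = 1
G(8) = mex{1,0} = 2
G(9) = mex{1,0} = 2
G(10) = mex{2,1,0} = 3
G(11) = mex{2,1,0} = 3
G(12) = mex{3,0,1} = 2
G(13) = mex{3,0,1} = 2
G(14) = mex{2,1,0} = 3
G(15) = mex{2,1,0} = 3
G(16) = mex{3,2,1} = 0
G(17) = mex{3,2,1} = 0
G(18) = mex{0,3,2} = 1
G(19) = mex{0,3,2} = 1
G(20) = mex{1,2,3} = 0
G(21) = mex{1,2,3} = 0
G(22) = mex{0,3,2} = 1
G(23) = mex{0,3,2} = 1
G(24) = mex{1,0,3} = 2
G(25) = mex{1,0,3} = 2
G(26) = mex{2,1,0} = 3
G(27) = mex{2,1,0} = 3
G(28) = mex{3,0,1} = 2
P-positions are exactly the n with G(n) = 0.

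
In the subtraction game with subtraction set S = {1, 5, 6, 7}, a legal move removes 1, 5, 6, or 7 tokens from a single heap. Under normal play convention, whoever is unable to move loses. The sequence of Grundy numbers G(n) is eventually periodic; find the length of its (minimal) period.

12

G(0) = 0
G(1) = mex{0} = 1
G(2) = mex{1} = 0
G(3) = mex{0} = 1
G(4) = mex{1} = 0
G(5) = mex{0,0} = 1
G(6) = mex{1,1,0} = 2
G(7) = mex{2,0,1,0} = 3
G(8) = mex{3,1,0,1} = 2
G(9) = mex{2,0,1,0} = 3
G(10) = mex{3,1,0,1} = 2
G(11) = mex{2,2,1,0} = 3
G(12) = mex{3,3,2,1} = 0
G(13) = mex{0,2,3,2} = 1
G(14) = mex{1,3,2,3} = 0
G(15) = mex{0,2,3,2} = 1
G(16) = mex{1,3,2,3} = 0
G(17) = mex{0,0,3,2} = 1
G(18) = mex{1,1,0,3} = 2
G(19) = mex{2,0,1,0} = 3
G(20) = mex{3,1,0,1} = 2
G(21) = mex{2,0,1,0} = 3
G(22) = mex{3,1,0,1} = 2
G(23) = mex{2,2,1,0} = 3
G(24) = mex{3,3,2,1} = 0
G(25) = mex{0,2,3,2} = 1
G(n+12) = G(n) holds for n = 0,…,6 (a full window of length max(S) = 7), so the sequence is purely periodic with period 12.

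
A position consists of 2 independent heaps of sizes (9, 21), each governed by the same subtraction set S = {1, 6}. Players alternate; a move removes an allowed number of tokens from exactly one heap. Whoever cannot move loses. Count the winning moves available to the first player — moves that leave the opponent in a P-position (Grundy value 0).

0

All heaps use S = {1, 6}:
G(0) = 0
G(1) = mex{0} = 1
G(2) = mex{1} = 0
G(3) = mex{0} = 1
G(4) = mex{1} = 0
G(5) = mex{0} = 1
G(6) = mex{1,0} = 2
G(7) = mex{2,1} = 0
G(8) = mex{0,0} = 1
G(9) = mex{1,1} = 0
G(10) = mex{0,0} = 1
G(11) = mex{1,1} = 0
G(12) = mex{0,2} = 1
G(13) = mex{1,0} = 2
G(14) = mex{2,1} = 0
G(15) = mex{0,0} = 1
G(16) = mex{1,1} = 0
G(17) = mex{0,0} = 1
G(18) = mex{1,1} = 0
G(19) = mex{0,2} = 1
G(20) = mex{1,0} = 2
G(21) = mex{2,1} = 0
Heap A: G(9) = 0.
Heap B: G(21) = 0.
Combined Grundy value = 0 ⊕ 0 = 0.
A winning move leaves total XOR = 0, i.e. changes one component's Grundy value g to g ⊕ X where X is the current total.
Heap A: target g' = 0⊕0 = 0, but every legal move changes the Grundy value (mex property), so 0 moves.
Heap B: target g' = 0⊕0 = 0, but every legal move changes the Grundy value (mex property), so 0 moves.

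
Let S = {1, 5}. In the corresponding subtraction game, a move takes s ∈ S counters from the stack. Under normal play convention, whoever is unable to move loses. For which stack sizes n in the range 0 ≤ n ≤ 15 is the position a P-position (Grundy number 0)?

G(0) = 0
G(1) = mex{0} = 1
G(2) = mex{1} = 0
G(3) = mex{0} = 1
G(4) = mex{1} = 0
G(5) = mex{0,0} = 1
G(6) = mex{1,1} = 0
G(7) = mex{0,0} = 1
G(8) = mex{1,1} = 0
G(9) = mex{0,0} = 1
G(10) = mex{1,1} = 0
G(11) = mex{0,0} = 1
G(12) = mex{1,1} = 0
G(13) = mex{0,0} = 1
G(14) = mex{1,1} = 0
G(15) = mex{0,0} = 1
P-positions are exactly the n with G(n) = 0.

0, 2, 4, 6, 8, 10, 12, 14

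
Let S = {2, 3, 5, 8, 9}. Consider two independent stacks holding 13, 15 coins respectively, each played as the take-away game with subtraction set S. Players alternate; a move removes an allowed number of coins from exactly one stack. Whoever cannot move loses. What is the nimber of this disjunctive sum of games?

All stacks use S = {2, 3, 5, 8, 9}:
G(0) = 0
G(1) = mex{} = 0
G(2) = mex{0} = 1
G(3) = mex{0,0} = 1
G(4) = mex{1,0} = 2
G(5) = mex{1,1,0} = 2
G(6) = mex{2,1,0} = 3
G(7) = mex{2,2,1} = 0
G(8) = mex{3,2,1,0} = 4
G(9) = mex{0,3,2,0,0} = 1
G(10) = mex{4,0,2,1,0} = 3
G(11) = mex{1,4,3,1,1} = 0
G(12) = mex{3,1,0,2,1} = 4
G(13) = mex{0,3,4,2,2} = 1
G(14) = mex{4,0,1,3,2} = 5
G(15) = mex{1,4,3,0,3} = 2
Stack A: G(13) = 1.
Stack B: G(15) = 2.
Combined Grundy value = 1 ⊕ 2 = 3.

3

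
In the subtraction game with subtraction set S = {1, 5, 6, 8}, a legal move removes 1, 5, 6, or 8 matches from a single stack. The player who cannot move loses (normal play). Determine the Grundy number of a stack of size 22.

0

G(0) = 0
G(1) = mex{0} = 1
G(2) = mex{1} = 0
G(3) = mex{0} = 1
G(4) = mex{1} = 0
G(5) = mex{0,0} = 1
G(6) = mex{1,1,0} = 2
G(7) = mex{2,0,1} = 3
G(8) = mex{3,1,0,0} = 2
G(9) = mex{2,0,1,1} = 3
G(10) = mex{3,1,0,0} = 2
G(11) = mex{2,2,1,1} = 0
G(12) = mex{0,3,2,0} = 1
G(13) = mex{1,2,3,1} = 0
G(14) = mex{0,3,2,2} = 1
G(15) = mex{1,2,3,3} = 0
G(16) = mex{0,0,2,2} = 1
G(17) = mex{1,1,0,3} = 2
G(18) = mex{2,0,1,2} = 3
G(19) = mex{3,1,0,0} = 2
G(20) = mex{2,0,1,1} = 3
G(21) = mex{3,1,0,0} = 2
G(22) = mex{2,2,1,1} = 0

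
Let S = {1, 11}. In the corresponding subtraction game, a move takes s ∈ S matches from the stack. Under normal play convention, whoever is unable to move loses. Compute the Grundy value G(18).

G(0) = 0
G(1) = mex{0} = 1
G(2) = mex{1} = 0
G(3) = mex{0} = 1
G(4) = mex{1} = 0
G(5) = mex{0} = 1
G(6) = mex{1} = 0
G(7) = mex{0} = 1
G(8) = mex{1} = 0
G(9) = mex{0} = 1
G(10) = mex{1} = 0
G(11) = mex{0,0} = 1
G(12) = mex{1,1} = 0
G(13) = mex{0,0} = 1
G(14) = mex{1,1} = 0
G(15) = mex{0,0} = 1
G(16) = mex{1,1} = 0
G(17) = mex{0,0} = 1
G(18) = mex{1,1} = 0

0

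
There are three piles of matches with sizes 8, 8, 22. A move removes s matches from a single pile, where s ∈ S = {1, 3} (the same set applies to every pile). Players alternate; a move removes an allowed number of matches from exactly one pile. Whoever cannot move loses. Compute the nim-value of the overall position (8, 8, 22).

0

All piles use S = {1, 3}:
n :  0  1  2  3  4  5  6  7  8  9 10 11 12 13 14 15 16 17 18 19 20 21 22
G :  0  1  0  1  0  1  0  1  0  1  0  1  0  1  0  1  0  1  0  1  0  1  0
Pile A: G(8) = 0.
Pile B: G(8) = 0.
Pile C: G(22) = 0.
Combined Grundy value = 0 ⊕ 0 ⊕ 0 = 0.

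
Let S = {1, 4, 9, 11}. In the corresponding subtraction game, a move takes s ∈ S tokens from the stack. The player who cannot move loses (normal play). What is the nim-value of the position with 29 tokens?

2

G(0) = 0
G(1) = mex{0} = 1
G(2) = mex{1} = 0
G(3) = mex{0} = 1
G(4) = mex{1,0} = 2
G(5) = mex{2,1} = 0
G(6) = mex{0,0} = 1
G(7) = mex{1,1} = 0
G(8) = mex{0,2} = 1
G(9) = mex{1,0,0} = 2
G(10) = mex{2,1,1} = 0
G(11) = mex{0,0,0,0} = 1
G(12) = mex{1,1,1,1} = 0
G(13) = mex{0,2,2,0} = 1
G(14) = mex{1,0,0,1} = 2
G(15) = mex{2,1,1,2} = 0
G(16) = mex{0,0,0,0} = 1
G(17) = mex{1,1,1,1} = 0
G(18) = mex{0,2,2,0} = 1
G(19) = mex{1,0,0,1} = 2
G(20) = mex{2,1,1,2} = 0
G(21) = mex{0,0,0,0} = 1
G(22) = mex{1,1,1,1} = 0
G(23) = mex{0,2,2,0} = 1
G(24) = mex{1,0,0,1} = 2
G(25) = mex{2,1,1,2} = 0
G(26) = mex{0,0,0,0} = 1
G(27) = mex{1,1,1,1} = 0
G(28) = mex{0,2,2,0} = 1
G(29) = mex{1,0,0,1} = 2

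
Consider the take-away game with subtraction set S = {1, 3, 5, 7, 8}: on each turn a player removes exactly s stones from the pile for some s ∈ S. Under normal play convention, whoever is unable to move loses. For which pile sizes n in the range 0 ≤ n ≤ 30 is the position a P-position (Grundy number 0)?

n :  0  1  2  3  4  5  6  7  8  9 10 11 12 13 14 15 16 17 18 19 20 21 22 23 24 25 26 27 28 29 30
G :  0  1  0  1  0  1  0  1  2  3  2  3  2  3  2  0  1  0  1  0  1  0  1  2  3  2  3  2  3  2  0
P-positions are exactly the n with G(n) = 0.

0, 2, 4, 6, 15, 17, 19, 21, 30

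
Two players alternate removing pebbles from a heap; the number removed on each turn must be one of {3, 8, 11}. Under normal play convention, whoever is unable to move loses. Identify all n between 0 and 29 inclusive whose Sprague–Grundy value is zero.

G(0) = 0
G(1) = mex{} = 0
G(2) = mex{} = 0
G(3) = mex{0} = 1
G(4) = mex{0} = 1
G(5) = mex{0} = 1
G(6) = mex{1} = 0
G(7) = mex{1} = 0
G(8) = mex{1,0} = 2
G(9) = mex{0,0} = 1
G(10) = mex{0,0} = 1
G(11) = mex{2,1,0} = 3
G(12) = mex{1,1,0} = 2
G(13) = mex{1,1,0} = 2
G(14) = mex{3,0,1} = 2
G(15) = mex{2,0,1} = 3
G(16) = mex{2,2,1} = 0
G(17) = mex{2,1,0} = 3
G(18) = mex{3,1,0} = 2
G(19) = mex{0,3,2} = 1
G(20) = mex{3,2,1} = 0
G(21) = mex{2,2,1} = 0
G(22) = mex{1,2,3} = 0
G(23) = mex{0,3,2} = 1
G(24) = mex{0,0,2} = 1
G(25) = mex{0,3,2} = 1
G(26) = mex{1,2,3} = 0
G(27) = mex{1,1,0} = 2
G(28) = mex{1,0,3} = 2
G(29) = mex{0,0,2} = 1
P-positions are exactly the n with G(n) = 0.

0, 1, 2, 6, 7, 16, 20, 21, 22, 26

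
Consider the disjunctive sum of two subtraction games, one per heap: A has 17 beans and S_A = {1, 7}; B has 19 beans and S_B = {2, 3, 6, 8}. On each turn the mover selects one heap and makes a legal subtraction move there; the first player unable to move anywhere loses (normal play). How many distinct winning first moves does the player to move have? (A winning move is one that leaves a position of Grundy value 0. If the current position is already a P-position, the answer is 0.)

Heap A, S = {1, 7}:
n :  0  1  2  3  4  5  6  7  8  9 10 11 12 13 14 15 16 17
G :  0  1  0  1  0  1  0  1  0  1  0  1  0  1  0  1  0  1
G_A(17) = 1.
Heap B, S = {2, 3, 6, 8}:
G(0) = 0
G(1) = mex{} = 0
G(2) = mex{0} = 1
G(3) = mex{0,0} = 1
G(4) = mex{1,0} = 2
G(5) = mex{1,1} = 0
G(6) = mex{2,1,0} = 3
G(7) = mex{0,2,0} = 1
G(8) = mex{3,0,1,0} = 2
G(9) = mex{1,3,1,0} = 2
G(10) = mex{2,1,2,1} = 0
G(11) = mex{2,2,0,1} = 3
G(12) = mex{0,2,3,2} = 1
G(13) = mex{3,0,1,0} = 2
G(14) = mex{1,3,2,3} = 0
G(15) = mex{2,1,2,1} = 0
G(16) = mex{0,2,0,2} = 1
G(17) = mex{0,0,3,2} = 1
G(18) = mex{1,0,1,0} = 2
G(19) = mex{1,1,2,3} = 0
G_B(19) = 0.
Combined Grundy value = 1 ⊕ 0 = 1.
A winning move leaves total XOR = 0, i.e. changes one component's Grundy value g to g ⊕ X where X is the current total.
Heap A: need g' = 1⊕1 = 0. Options: 17−1→G=0, 17−7→G=0. Hits: 2.
Heap B: need g' = 0⊕1 = 1. Options: 19−2→G=1, 19−3→G=1, 19−6→G=2, 19−8→G=3. Hits: 2.

4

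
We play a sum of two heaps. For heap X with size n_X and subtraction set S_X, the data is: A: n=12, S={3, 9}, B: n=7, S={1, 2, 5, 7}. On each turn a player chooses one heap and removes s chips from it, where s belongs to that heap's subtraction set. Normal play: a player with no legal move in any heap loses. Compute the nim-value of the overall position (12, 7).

1

Heap A, S = {3, 9}:
G(0) = 0
G(1) = mex{} = 0
G(2) = mex{} = 0
G(3) = mex{0} = 1
G(4) = mex{0} = 1
G(5) = mex{0} = 1
G(6) = mex{1} = 0
G(7) = mex{1} = 0
G(8) = mex{1} = 0
G(9) = mex{0,0} = 1
G(10) = mex{0,0} = 1
G(11) = mex{0,0} = 1
G(12) = mex{1,1} = 0
G_A(12) = 0.
Heap B, S = {1, 2, 5, 7}:
G(0) = 0
G(1) = mex{0} = 1
G(2) = mex{1,0} = 2
G(3) = mex{2,1} = 0
G(4) = mex{0,2} = 1
G(5) = mex{1,0,0} = 2
G(6) = mex{2,1,1} = 0
G(7) = mex{0,2,2,0} = 1
G_B(7) = 1.
Combined Grundy value = 0 ⊕ 1 = 1.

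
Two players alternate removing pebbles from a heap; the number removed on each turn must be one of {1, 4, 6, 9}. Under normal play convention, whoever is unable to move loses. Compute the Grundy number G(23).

1

n :  0  1  2  3  4  5  6  7  8  9 10 11 12 13 14 15 16 17 18 19 20 21 22 23
G :  0  1  0  1  2  0  1  0  1  2  0  1  0  1  2  0  1  0  1  2  0  1  0  1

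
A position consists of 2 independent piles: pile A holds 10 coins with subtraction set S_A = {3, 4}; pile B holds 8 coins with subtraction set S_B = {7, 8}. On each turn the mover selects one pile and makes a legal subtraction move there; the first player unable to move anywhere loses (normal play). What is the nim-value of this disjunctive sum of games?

0

Pile A, S = {3, 4}:
n :  0  1  2  3  4  5  6  7  8  9 10
G :  0  0  0  1  1  1  2  0  0  0  1
G_A(10) = 1.
Pile B, S = {7, 8}:
n : 0 1 2 3 4 5 6 7 8
G : 0 0 0 0 0 0 0 1 1
G_B(8) = 1.
Combined Grundy value = 1 ⊕ 1 = 0.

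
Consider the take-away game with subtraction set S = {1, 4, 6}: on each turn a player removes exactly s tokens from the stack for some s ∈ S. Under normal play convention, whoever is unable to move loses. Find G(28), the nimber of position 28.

1

G(0) = 0
G(1) = mex{0} = 1
G(2) = mex{1} = 0
G(3) = mex{0} = 1
G(4) = mex{1,0} = 2
G(5) = mex{2,1} = 0
G(6) = mex{0,0,0} = 1
G(7) = mex{1,1,1} = 0
G(8) = mex{0,2,0} = 1
G(9) = mex{1,0,1} = 2
G(10) = mex{2,1,2} = 0
G(11) = mex{0,0,0} = 1
G(12) = mex{1,1,1} = 0
G(13) = mex{0,2,0} = 1
G(14) = mex{1,0,1} = 2
G(15) = mex{2,1,2} = 0
G(16) = mex{0,0,0} = 1
G(17) = mex{1,1,1} = 0
G(18) = mex{0,2,0} = 1
G(19) = mex{1,0,1} = 2
G(20) = mex{2,1,2} = 0
G(21) = mex{0,0,0} = 1
G(22) = mex{1,1,1} = 0
G(23) = mex{0,2,0} = 1
G(24) = mex{1,0,1} = 2
G(25) = mex{2,1,2} = 0
G(26) = mex{0,0,0} = 1
G(27) = mex{1,1,1} = 0
G(28) = mex{0,2,0} = 1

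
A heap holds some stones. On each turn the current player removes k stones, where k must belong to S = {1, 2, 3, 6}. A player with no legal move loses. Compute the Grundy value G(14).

n :  0  1  2  3  4  5  6  7  8  9 10 11 12 13 14
G :  0  1  2  3  0  1  2  3  0  1  2  3  0  1  2

2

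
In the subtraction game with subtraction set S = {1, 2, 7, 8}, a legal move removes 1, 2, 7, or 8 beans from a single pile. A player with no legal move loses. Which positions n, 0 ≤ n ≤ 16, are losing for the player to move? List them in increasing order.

0, 3, 6, 9, 12, 15

G(0) = 0
G(1) = mex{0} = 1
G(2) = mex{1,0} = 2
G(3) = mex{2,1} = 0
G(4) = mex{0,2} = 1
G(5) = mex{1,0} = 2
G(6) = mex{2,1} = 0
G(7) = mex{0,2,0} = 1
G(8) = mex{1,0,1,0} = 2
G(9) = mex{2,1,2,1} = 0
G(10) = mex{0,2,0,2} = 1
G(11) = mex{1,0,1,0} = 2
G(12) = mex{2,1,2,1} = 0
G(13) = mex{0,2,0,2} = 1
G(14) = mex{1,0,1,0} = 2
G(15) = mex{2,1,2,1} = 0
G(16) = mex{0,2,0,2} = 1
P-positions are exactly the n with G(n) = 0.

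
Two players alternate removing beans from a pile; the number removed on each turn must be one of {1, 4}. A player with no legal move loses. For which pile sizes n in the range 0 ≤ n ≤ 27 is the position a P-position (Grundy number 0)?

0, 2, 5, 7, 10, 12, 15, 17, 20, 22, 25, 27

G(0) = 0
G(1) = mex{0} = 1
G(2) = mex{1} = 0
G(3) = mex{0} = 1
G(4) = mex{1,0} = 2
G(5) = mex{2,1} = 0
G(6) = mex{0,0} = 1
G(7) = mex{1,1} = 0
G(8) = mex{0,2} = 1
G(9) = mex{1,0} = 2
G(10) = mex{2,1} = 0
G(11) = mex{0,0} = 1
G(12) = mex{1,1} = 0
G(13) = mex{0,2} = 1
G(14) = mex{1,0} = 2
G(15) = mex{2,1} = 0
G(16) = mex{0,0} = 1
G(17) = mex{1,1} = 0
G(18) = mex{0,2} = 1
G(19) = mex{1,0} = 2
G(20) = mex{2,1} = 0
G(21) = mex{0,0} = 1
G(22) = mex{1,1} = 0
G(23) = mex{0,2} = 1
G(24) = mex{1,0} = 2
G(25) = mex{2,1} = 0
G(26) = mex{0,0} = 1
G(27) = mex{1,1} = 0
P-positions are exactly the n with G(n) = 0.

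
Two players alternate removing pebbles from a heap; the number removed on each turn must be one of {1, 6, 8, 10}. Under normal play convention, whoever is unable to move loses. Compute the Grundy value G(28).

n :  0  1  2  3  4  5  6  7  8  9 10 11 12 13 14 15 16 17 18 19 20 21 22 23 24 25 26 27 28
G :  0  1  0  1  0  1  2  0  1  0  1  0  1  2  3  2  0  1  0  1  0  1  2  0  1  0  1  0  1

1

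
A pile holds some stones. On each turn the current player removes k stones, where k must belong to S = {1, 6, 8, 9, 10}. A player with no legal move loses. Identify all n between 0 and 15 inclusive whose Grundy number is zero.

0, 2, 4, 7

G(0) = 0
G(1) = mex{0} = 1
G(2) = mex{1} = 0
G(3) = mex{0} = 1
G(4) = mex{1} = 0
G(5) = mex{0} = 1
G(6) = mex{1,0} = 2
G(7) = mex{2,1} = 0
G(8) = mex{0,0,0} = 1
G(9) = mex{1,1,1,0} = 2
G(10) = mex{2,0,0,1,0} = 3
G(11) = mex{3,1,1,0,1} = 2
G(12) = mex{2,2,0,1,0} = 3
G(13) = mex{3,0,1,0,1} = 2
G(14) = mex{2,1,2,1,0} = 3
G(15) = mex{3,2,0,2,1} = 4
P-positions are exactly the n with G(n) = 0.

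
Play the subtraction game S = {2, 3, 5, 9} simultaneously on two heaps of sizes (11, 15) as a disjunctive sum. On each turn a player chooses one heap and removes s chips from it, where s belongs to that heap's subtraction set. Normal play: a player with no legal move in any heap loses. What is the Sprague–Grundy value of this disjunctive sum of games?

All heaps use S = {2, 3, 5, 9}:
n :  0  1  2  3  4  5  6  7  8  9 10 11 12 13 14 15
G :  0  0  1  1  2  2  3  0  0  1  1  2  2  3  0  0
Heap A: G(11) = 2.
Heap B: G(15) = 0.
Combined Grundy value = 2 ⊕ 0 = 2.

2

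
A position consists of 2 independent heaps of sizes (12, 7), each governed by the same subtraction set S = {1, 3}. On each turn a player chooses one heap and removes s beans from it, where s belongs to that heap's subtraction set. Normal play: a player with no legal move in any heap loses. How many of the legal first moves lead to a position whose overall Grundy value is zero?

4

All heaps use S = {1, 3}:
G(0) = 0
G(1) = mex{0} = 1
G(2) = mex{1} = 0
G(3) = mex{0,0} = 1
G(4) = mex{1,1} = 0
G(5) = mex{0,0} = 1
G(6) = mex{1,1} = 0
G(7) = mex{0,0} = 1
G(8) = mex{1,1} = 0
G(9) = mex{0,0} = 1
G(10) = mex{1,1} = 0
G(11) = mex{0,0} = 1
G(12) = mex{1,1} = 0
Heap A: G(12) = 0.
Heap B: G(7) = 1.
Combined Grundy value = 0 ⊕ 1 = 1.
A winning move leaves total XOR = 0, i.e. changes one component's Grundy value g to g ⊕ X where X is the current total.
Heap A: need g' = 0⊕1 = 1. Options: 12−1→G=1, 12−3→G=1. Hits: 2.
Heap B: need g' = 1⊕1 = 0. Options: 7−1→G=0, 7−3→G=0. Hits: 2.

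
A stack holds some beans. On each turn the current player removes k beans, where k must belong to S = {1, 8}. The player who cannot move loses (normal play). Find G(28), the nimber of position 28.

1

n :  0  1  2  3  4  5  6  7  8  9 10 11 12 13 14 15 16 17 18 19 20 21 22 23 24 25 26 27 28
G :  0  1  0  1  0  1  0  1  2  0  1  0  1  0  1  0  1  2  0  1  0  1  0  1  0  1  2  0  1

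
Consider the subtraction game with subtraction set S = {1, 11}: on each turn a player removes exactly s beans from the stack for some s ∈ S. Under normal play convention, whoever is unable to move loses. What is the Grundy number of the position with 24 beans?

G(0) = 0
G(1) = mex{0} = 1
G(2) = mex{1} = 0
G(3) = mex{0} = 1
G(4) = mex{1} = 0
G(5) = mex{0} = 1
G(6) = mex{1} = 0
G(7) = mex{0} = 1
G(8) = mex{1} = 0
G(9) = mex{0} = 1
G(10) = mex{1} = 0
G(11) = mex{0,0} = 1
G(12) = mex{1,1} = 0
G(13) = mex{0,0} = 1
G(14) = mex{1,1} = 0
G(15) = mex{0,0} = 1
G(16) = mex{1,1} = 0
G(17) = mex{0,0} = 1
G(18) = mex{1,1} = 0
G(19) = mex{0,0} = 1
G(20) = mex{1,1} = 0
G(21) = mex{0,0} = 1
G(22) = mex{1,1} = 0
G(23) = mex{0,0} = 1
G(24) = mex{1,1} = 0

0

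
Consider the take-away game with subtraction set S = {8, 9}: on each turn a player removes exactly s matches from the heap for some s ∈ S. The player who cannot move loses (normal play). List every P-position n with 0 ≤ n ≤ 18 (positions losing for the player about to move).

0, 1, 2, 3, 4, 5, 6, 7, 17, 18

G(0) = 0
G(1) = mex{} = 0
G(2) = mex{} = 0
G(3) = mex{} = 0
G(4) = mex{} = 0
G(5) = mex{} = 0
G(6) = mex{} = 0
G(7) = mex{} = 0
G(8) = mex{0} = 1
G(9) = mex{0,0} = 1
G(10) = mex{0,0} = 1
G(11) = mex{0,0} = 1
G(12) = mex{0,0} = 1
G(13) = mex{0,0} = 1
G(14) = mex{0,0} = 1
G(15) = mex{0,0} = 1
G(16) = mex{1,0} = 2
G(17) = mex{1,1} = 0
G(18) = mex{1,1} = 0
P-positions are exactly the n with G(n) = 0.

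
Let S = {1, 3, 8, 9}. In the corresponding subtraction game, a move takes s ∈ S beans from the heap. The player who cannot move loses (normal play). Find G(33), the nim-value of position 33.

G(0) = 0
G(1) = mex{0} = 1
G(2) = mex{1} = 0
G(3) = mex{0,0} = 1
G(4) = mex{1,1} = 0
G(5) = mex{0,0} = 1
G(6) = mex{1,1} = 0
G(7) = mex{0,0} = 1
G(8) = mex{1,1,0} = 2
G(9) = mex{2,0,1,0} = 3
G(10) = mex{3,1,0,1} = 2
G(11) = mex{2,2,1,0} = 3
G(12) = mex{3,3,0,1} = 2
G(13) = mex{2,2,1,0} = 3
G(14) = mex{3,3,0,1} = 2
G(15) = mex{2,2,1,0} = 3
G(16) = mex{3,3,2,1} = 0
G(17) = mex{0,2,3,2} = 1
G(18) = mex{1,3,2,3} = 0
G(19) = mex{0,0,3,2} = 1
G(20) = mex{1,1,2,3} = 0
G(21) = mex{0,0,3,2} = 1
G(22) = mex{1,1,2,3} = 0
G(23) = mex{0,0,3,2} = 1
G(24) = mex{1,1,0,3} = 2
G(25) = mex{2,0,1,0} = 3
G(26) = mex{3,1,0,1} = 2
G(27) = mex{2,2,1,0} = 3
G(28) = mex{3,3,0,1} = 2
G(29) = mex{2,2,1,0} = 3
G(30) = mex{3,3,0,1} = 2
G(31) = mex{2,2,1,0} = 3
G(32) = mex{3,3,2,1} = 0
G(33) = mex{0,2,3,2} = 1

1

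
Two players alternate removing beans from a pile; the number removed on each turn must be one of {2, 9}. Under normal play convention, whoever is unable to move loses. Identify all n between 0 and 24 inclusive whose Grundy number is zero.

0, 1, 4, 5, 8, 11, 12, 15, 16, 19, 22, 23

n :  0  1  2  3  4  5  6  7  8  9 10 11 12 13 14 15 16 17 18 19 20 21 22 23 24
G :  0  0  1  1  0  0  1  1  0  2  1  0  0  1  1  0  0  1  1  0  2  1  0  0  1
P-positions are exactly the n with G(n) = 0.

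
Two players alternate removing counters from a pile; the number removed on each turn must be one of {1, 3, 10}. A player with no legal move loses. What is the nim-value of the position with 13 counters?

n :  0  1  2  3  4  5  6  7  8  9 10 11 12 13
G :  0  1  0  1  0  1  0  1  0  1  2  3  2  0

0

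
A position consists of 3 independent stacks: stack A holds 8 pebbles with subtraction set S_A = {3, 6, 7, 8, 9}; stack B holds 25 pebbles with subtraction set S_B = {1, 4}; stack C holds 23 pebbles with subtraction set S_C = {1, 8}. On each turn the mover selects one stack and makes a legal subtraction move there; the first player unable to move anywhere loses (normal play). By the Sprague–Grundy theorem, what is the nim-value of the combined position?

Stack A, S = {3, 6, 7, 8, 9}:
n : 0 1 2 3 4 5 6 7 8
G : 0 0 0 1 1 1 2 2 2
G_A(8) = 2.
Stack B, S = {1, 4}:
n :  0  1  2  3  4  5  6  7  8  9 10 11 12 13 14 15 16 17 18 19 20 21 22 23 24 25
G :  0  1  0  1  2  0  1  0  1  2  0  1  0  1  2  0  1  0  1  2  0  1  0  1  2  0
G_B(25) = 0.
Stack C, S = {1, 8}:
n :  0  1  2  3  4  5  6  7  8  9 10 11 12 13 14 15 16 17 18 19 20 21 22 23
G :  0  1  0  1  0  1  0  1  2  0  1  0  1  0  1  0  1  2  0  1  0  1  0  1
G_C(23) = 1.
Combined Grundy value = 2 ⊕ 0 ⊕ 1 = 3.

3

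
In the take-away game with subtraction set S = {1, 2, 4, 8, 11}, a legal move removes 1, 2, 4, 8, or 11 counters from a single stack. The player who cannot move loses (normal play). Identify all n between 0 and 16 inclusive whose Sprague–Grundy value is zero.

G(0) = 0
G(1) = mex{0} = 1
G(2) = mex{1,0} = 2
G(3) = mex{2,1} = 0
G(4) = mex{0,2,0} = 1
G(5) = mex{1,0,1} = 2
G(6) = mex{2,1,2} = 0
G(7) = mex{0,2,0} = 1
G(8) = mex{1,0,1,0} = 2
G(9) = mex{2,1,2,1} = 0
G(10) = mex{0,2,0,2} = 1
G(11) = mex{1,0,1,0,0} = 2
G(12) = mex{2,1,2,1,1} = 0
G(13) = mex{0,2,0,2,2} = 1
G(14) = mex{1,0,1,0,0} = 2
G(15) = mex{2,1,2,1,1} = 0
G(16) = mex{0,2,0,2,2} = 1
P-positions are exactly the n with G(n) = 0.

0, 3, 6, 9, 12, 15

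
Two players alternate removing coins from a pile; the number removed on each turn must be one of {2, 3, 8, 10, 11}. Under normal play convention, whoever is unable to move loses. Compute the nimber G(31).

3

G(0) = 0
G(1) = mex{} = 0
G(2) = mex{0} = 1
G(3) = mex{0,0} = 1
G(4) = mex{1,0} = 2
G(5) = mex{1,1} = 0
G(6) = mex{2,1} = 0
G(7) = mex{0,2} = 1
G(8) = mex{0,0,0} = 1
G(9) = mex{1,0,0} = 2
G(10) = mex{1,1,1,0} = 2
G(11) = mex{2,1,1,0,0} = 3
G(12) = mex{2,2,2,1,0} = 3
G(13) = mex{3,2,0,1,1} = 4
G(14) = mex{3,3,0,2,1} = 4
G(15) = mex{4,3,1,0,2} = 5
G(16) = mex{4,4,1,0,0} = 2
G(17) = mex{5,4,2,1,0} = 3
G(18) = mex{2,5,2,1,1} = 0
G(19) = mex{3,2,3,2,1} = 0
G(20) = mex{0,3,3,2,2} = 1
G(21) = mex{0,0,4,3,2} = 1
G(22) = mex{1,0,4,3,3} = 2
G(23) = mex{1,1,5,4,3} = 0
G(24) = mex{2,1,2,4,4} = 0
G(25) = mex{0,2,3,5,4} = 1
G(26) = mex{0,0,0,2,5} = 1
G(27) = mex{1,0,0,3,2} = 4
G(28) = mex{1,1,1,0,3} = 2
G(29) = mex{4,1,1,0,0} = 2
G(30) = mex{2,4,2,1,0} = 3
G(31) = mex{2,2,0,1,1} = 3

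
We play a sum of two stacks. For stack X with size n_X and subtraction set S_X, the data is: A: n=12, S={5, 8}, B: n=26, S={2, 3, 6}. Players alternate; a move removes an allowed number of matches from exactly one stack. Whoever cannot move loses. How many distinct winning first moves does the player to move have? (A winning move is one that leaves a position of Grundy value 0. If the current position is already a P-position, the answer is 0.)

0

Stack A, S = {5, 8}:
G(0) = 0
G(1) = mex{} = 0
G(2) = mex{} = 0
G(3) = mex{} = 0
G(4) = mex{} = 0
G(5) = mex{0} = 1
G(6) = mex{0} = 1
G(7) = mex{0} = 1
G(8) = mex{0,0} = 1
G(9) = mex{0,0} = 1
G(10) = mex{1,0} = 2
G(11) = mex{1,0} = 2
G(12) = mex{1,0} = 2
G_A(12) = 2.
Stack B, S = {2, 3, 6}:
n :  0  1  2  3  4  5  6  7  8  9 10 11 12 13 14 15 16 17 18 19 20 21 22 23 24 25 26
G :  0  0  1  1  2  0  3  1  2  0  0  1  1  2  0  3  1  2  0  0  1  1  2  0  3  1  2
G_B(26) = 2.
Combined Grundy value = 2 ⊕ 2 = 0.
A winning move leaves total XOR = 0, i.e. changes one component's Grundy value g to g ⊕ X where X is the current total.
Stack A: target g' = 2⊕0 = 2, but every legal move changes the Grundy value (mex property), so 0 moves.
Stack B: target g' = 2⊕0 = 2, but every legal move changes the Grundy value (mex property), so 0 moves.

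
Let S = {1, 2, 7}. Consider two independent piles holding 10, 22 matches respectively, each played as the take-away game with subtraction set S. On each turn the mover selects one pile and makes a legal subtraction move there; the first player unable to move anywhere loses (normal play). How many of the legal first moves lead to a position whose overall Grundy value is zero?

All piles use S = {1, 2, 7}:
G(0) = 0
G(1) = mex{0} = 1
G(2) = mex{1,0} = 2
G(3) = mex{2,1} = 0
G(4) = mex{0,2} = 1
G(5) = mex{1,0} = 2
G(6) = mex{2,1} = 0
G(7) = mex{0,2,0} = 1
G(8) = mex{1,0,1} = 2
G(9) = mex{2,1,2} = 0
G(10) = mex{0,2,0} = 1
G(11) = mex{1,0,1} = 2
G(12) = mex{2,1,2} = 0
G(13) = mex{0,2,0} = 1
G(14) = mex{1,0,1} = 2
G(15) = mex{2,1,2} = 0
G(16) = mex{0,2,0} = 1
G(17) = mex{1,0,1} = 2
G(18) = mex{2,1,2} = 0
G(19) = mex{0,2,0} = 1
G(20) = mex{1,0,1} = 2
G(21) = mex{2,1,2} = 0
G(22) = mex{0,2,0} = 1
Pile A: G(10) = 1.
Pile B: G(22) = 1.
Combined Grundy value = 1 ⊕ 1 = 0.
A winning move leaves total XOR = 0, i.e. changes one component's Grundy value g to g ⊕ X where X is the current total.
Pile A: target g' = 1⊕0 = 1, but every legal move changes the Grundy value (mex property), so 0 moves.
Pile B: target g' = 1⊕0 = 1, but every legal move changes the Grundy value (mex property), so 0 moves.

0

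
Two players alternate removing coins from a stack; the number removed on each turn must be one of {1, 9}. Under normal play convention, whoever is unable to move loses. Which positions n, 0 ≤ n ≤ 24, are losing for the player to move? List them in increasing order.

G(0) = 0
G(1) = mex{0} = 1
G(2) = mex{1} = 0
G(3) = mex{0} = 1
G(4) = mex{1} = 0
G(5) = mex{0} = 1
G(6) = mex{1} = 0
G(7) = mex{0} = 1
G(8) = mex{1} = 0
G(9) = mex{0,0} = 1
G(10) = mex{1,1} = 0
G(11) = mex{0,0} = 1
G(12) = mex{1,1} = 0
G(13) = mex{0,0} = 1
G(14) = mex{1,1} = 0
G(15) = mex{0,0} = 1
G(16) = mex{1,1} = 0
G(17) = mex{0,0} = 1
G(18) = mex{1,1} = 0
G(19) = mex{0,0} = 1
G(20) = mex{1,1} = 0
G(21) = mex{0,0} = 1
G(22) = mex{1,1} = 0
G(23) = mex{0,0} = 1
G(24) = mex{1,1} = 0
P-positions are exactly the n with G(n) = 0.

0, 2, 4, 6, 8, 10, 12, 14, 16, 18, 20, 22, 24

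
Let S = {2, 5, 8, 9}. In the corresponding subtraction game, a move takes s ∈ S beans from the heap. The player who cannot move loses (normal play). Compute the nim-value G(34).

n :  0  1  2  3  4  5  6  7  8  9 10 11 12 13 14 15 16 17 18 19 20 21 22 23 24 25 26 27 28 29 30 31 32 33 34
G :  0  0  1  1  0  2  1  0  2  1  3  0  2  1  0  2  1  0  0  1  1  0  2  1  0  2  1  3  0  2  1  0  2  1  0

0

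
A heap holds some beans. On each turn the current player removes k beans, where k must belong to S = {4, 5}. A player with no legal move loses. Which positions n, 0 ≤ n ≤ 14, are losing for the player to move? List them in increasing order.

n :  0  1  2  3  4  5  6  7  8  9 10 11 12 13 14
G :  0  0  0  0  1  1  1  1  2  0  0  0  0  1  1
P-positions are exactly the n with G(n) = 0.

0, 1, 2, 3, 9, 10, 11, 12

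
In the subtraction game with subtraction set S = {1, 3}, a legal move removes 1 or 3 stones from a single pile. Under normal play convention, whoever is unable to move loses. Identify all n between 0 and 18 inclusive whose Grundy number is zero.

n :  0  1  2  3  4  5  6  7  8  9 10 11 12 13 14 15 16 17 18
G :  0  1  0  1  0  1  0  1  0  1  0  1  0  1  0  1  0  1  0
P-positions are exactly the n with G(n) = 0.

0, 2, 4, 6, 8, 10, 12, 14, 16, 18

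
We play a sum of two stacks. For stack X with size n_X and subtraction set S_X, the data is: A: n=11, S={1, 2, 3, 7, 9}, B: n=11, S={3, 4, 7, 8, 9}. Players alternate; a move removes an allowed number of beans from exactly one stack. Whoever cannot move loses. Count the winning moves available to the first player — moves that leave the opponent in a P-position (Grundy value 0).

Stack A, S = {1, 2, 3, 7, 9}:
G(0) = 0
G(1) = mex{0} = 1
G(2) = mex{1,0} = 2
G(3) = mex{2,1,0} = 3
G(4) = mex{3,2,1} = 0
G(5) = mex{0,3,2} = 1
G(6) = mex{1,0,3} = 2
G(7) = mex{2,1,0,0} = 3
G(8) = mex{3,2,1,1} = 0
G(9) = mex{0,3,2,2,0} = 1
G(10) = mex{1,0,3,3,1} = 2
G(11) = mex{2,1,0,0,2} = 3
G_A(11) = 3.
Stack B, S = {3, 4, 7, 8, 9}:
G(0) = 0
G(1) = mex{} = 0
G(2) = mex{} = 0
G(3) = mex{0} = 1
G(4) = mex{0,0} = 1
G(5) = mex{0,0} = 1
G(6) = mex{1,0} = 2
G(7) = mex{1,1,0} = 2
G(8) = mex{1,1,0,0} = 2
G(9) = mex{2,1,0,0,0} = 3
G(10) = mex{2,2,1,0,0} = 3
G(11) = mex{2,2,1,1,0} = 3
G_B(11) = 3.
Combined Grundy value = 3 ⊕ 3 = 0.
A winning move leaves total XOR = 0, i.e. changes one component's Grundy value g to g ⊕ X where X is the current total.
Stack A: target g' = 3⊕0 = 3, but every legal move changes the Grundy value (mex property), so 0 moves.
Stack B: target g' = 3⊕0 = 3, but every legal move changes the Grundy value (mex property), so 0 moves.

0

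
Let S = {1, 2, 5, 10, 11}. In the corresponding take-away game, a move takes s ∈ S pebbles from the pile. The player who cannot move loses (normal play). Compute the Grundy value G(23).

2

n :  0  1  2  3  4  5  6  7  8  9 10 11 12 13 14 15 16 17 18 19 20 21 22 23
G :  0  1  2  0  1  2  0  1  2  0  1  2  0  1  2  0  1  2  0  1  2  0  1  2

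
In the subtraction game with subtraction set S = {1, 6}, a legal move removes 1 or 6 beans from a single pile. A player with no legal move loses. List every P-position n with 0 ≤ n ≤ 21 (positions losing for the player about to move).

n :  0  1  2  3  4  5  6  7  8  9 10 11 12 13 14 15 16 17 18 19 20 21
G :  0  1  0  1  0  1  2  0  1  0  1  0  1  2  0  1  0  1  0  1  2  0
P-positions are exactly the n with G(n) = 0.

0, 2, 4, 7, 9, 11, 14, 16, 18, 21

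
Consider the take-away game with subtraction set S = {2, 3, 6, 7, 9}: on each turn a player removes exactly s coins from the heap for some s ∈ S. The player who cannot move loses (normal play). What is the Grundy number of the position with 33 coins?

n :  0  1  2  3  4  5  6  7  8  9 10 11 12 13 14 15 16 17 18 19 20 21 22 23 24 25 26 27 28 29 30 31 32 33
G :  0  0  1  1  2  0  3  1  2  2  3  3  4  0  5  1  4  0  0  1  1  2  2  3  3  5  2  4  0  0  1  1  4  0

0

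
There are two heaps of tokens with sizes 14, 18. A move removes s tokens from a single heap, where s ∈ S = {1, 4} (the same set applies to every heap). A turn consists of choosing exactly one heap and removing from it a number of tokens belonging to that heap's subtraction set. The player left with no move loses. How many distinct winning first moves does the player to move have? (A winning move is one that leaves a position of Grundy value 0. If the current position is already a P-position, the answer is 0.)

All heaps use S = {1, 4}:
n :  0  1  2  3  4  5  6  7  8  9 10 11 12 13 14 15 16 17 18
G :  0  1  0  1  2  0  1  0  1  2  0  1  0  1  2  0  1  0  1
Heap A: G(14) = 2.
Heap B: G(18) = 1.
Combined Grundy value = 2 ⊕ 1 = 3.
A winning move leaves total XOR = 0, i.e. changes one component's Grundy value g to g ⊕ X where X is the current total.
Heap A: need g' = 2⊕3 = 1. Options: 14−1→G=1, 14−4→G=0. Hits: 1.
Heap B: need g' = 1⊕3 = 2. Options: 18−1→G=0, 18−4→G=2. Hits: 1.

2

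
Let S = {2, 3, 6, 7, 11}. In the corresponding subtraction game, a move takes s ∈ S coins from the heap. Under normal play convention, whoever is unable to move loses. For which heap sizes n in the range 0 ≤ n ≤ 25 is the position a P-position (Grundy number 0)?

0, 1, 5, 9, 10, 14, 18, 19, 23

n :  0  1  2  3  4  5  6  7  8  9 10 11 12 13 14 15 16 17 18 19 20 21 22 23 24 25
G :  0  0  1  1  2  0  3  1  2  0  0  1  1  2  0  3  1  2  0  0  1  1  2  0  3  1
P-positions are exactly the n with G(n) = 0.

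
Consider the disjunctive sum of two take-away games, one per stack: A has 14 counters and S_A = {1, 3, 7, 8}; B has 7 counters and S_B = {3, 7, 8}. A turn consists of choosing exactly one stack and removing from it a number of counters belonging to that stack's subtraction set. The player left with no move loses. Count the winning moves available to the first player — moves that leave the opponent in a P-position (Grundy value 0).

Stack A, S = {1, 3, 7, 8}:
G(0) = 0
G(1) = mex{0} = 1
G(2) = mex{1} = 0
G(3) = mex{0,0} = 1
G(4) = mex{1,1} = 0
G(5) = mex{0,0} = 1
G(6) = mex{1,1} = 0
G(7) = mex{0,0,0} = 1
G(8) = mex{1,1,1,0} = 2
G(9) = mex{2,0,0,1} = 3
G(10) = mex{3,1,1,0} = 2
G(11) = mex{2,2,0,1} = 3
G(12) = mex{3,3,1,0} = 2
G(13) = mex{2,2,0,1} = 3
G(14) = mex{3,3,1,0} = 2
G_A(14) = 2.
Stack B, S = {3, 7, 8}:
n : 0 1 2 3 4 5 6 7
G : 0 0 0 1 1 1 0 2
G_B(7) = 2.
Combined Grundy value = 2 ⊕ 2 = 0.
A winning move leaves total XOR = 0, i.e. changes one component's Grundy value g to g ⊕ X where X is the current total.
Stack A: target g' = 2⊕0 = 2, but every legal move changes the Grundy value (mex property), so 0 moves.
Stack B: target g' = 2⊕0 = 2, but every legal move changes the Grundy value (mex property), so 0 moves.

0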